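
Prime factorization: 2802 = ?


2802 / 2 = 1401
1401 / 3 = 467
467 / 467 = 1
2802 = 2 × 3 × 467


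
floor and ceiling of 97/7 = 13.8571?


97/7 = 13.8571
floor = 13
ceil = 14

floor = 13, ceil = 14


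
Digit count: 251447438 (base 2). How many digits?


251447438 in base 2 = 1110111111001100100010001110
Number of digits = 28

28 digits (base 2)


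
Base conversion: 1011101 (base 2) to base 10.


1011101 (base 2) = 93 (decimal)
93 (decimal) = 93 (base 10)


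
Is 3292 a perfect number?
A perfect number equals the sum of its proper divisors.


Proper divisors of 3292: 1, 2, 4, 823, 1646
Sum = 1 + 2 + 4 + 823 + 1646 = 2476

No, 3292 is not perfect (2476 ≠ 3292)


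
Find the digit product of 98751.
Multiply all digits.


9 × 8 × 7 × 5 × 1 = 2520


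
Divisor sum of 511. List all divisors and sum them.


Divisors of 511: 1, 7, 73, 511
Sum = 1 + 7 + 73 + 511 = 592

σ(511) = 592


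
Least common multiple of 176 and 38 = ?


GCD(176, 38) = 2
LCM = 176*38/2 = 6688/2 = 3344

LCM = 3344


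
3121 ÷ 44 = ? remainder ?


3121 = 44 * 70 + 41
Check: 3080 + 41 = 3121

q = 70, r = 41


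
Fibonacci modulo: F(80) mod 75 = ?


F(k) mod 75 for k=1..80:
1, 1, 2, 3, 5, 8, 13, 21, 34, 55, 14, 69, 8, 2, 10, 12, 22, 34, 56, 15, 71, 11, 7, 18, 25, 43, 68, 36, 29, 65, 19, 9, 28, 37, 65, 27, 17, 44, 61, 30, 16, 46, 62, 33, 20, 53, 73, 51, 49, 25, 74, 24, 23, 47, 70, 42, 37, 4, 41, 45, 11, 56, 67, 48, 40, 13, 53, 66, 44, 35, 4, 39, 43, 7, 50, 57, 32, 14, 46, 60
F(80) mod 75 = 60


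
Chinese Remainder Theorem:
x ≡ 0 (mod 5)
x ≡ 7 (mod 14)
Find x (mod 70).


M = 5*14 = 70
M1 = M/5 = 14, M2 = M/14 = 5
M1^(-1) mod 5 = 4, M2^(-1) mod 14 = 3
x = 0*14*4 + 7*5*3 = 105
105 mod 70 = 35
Check: 35 mod 5 = 0 ✓, 35 mod 14 = 7 ✓

x ≡ 35 (mod 70)


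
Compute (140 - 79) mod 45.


140 - 79 = 61
61 mod 45 = 16


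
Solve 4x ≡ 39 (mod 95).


GCD(4, 95) = 1, unique solution
a^(-1) mod 95 = 24
x = 24 * 39 mod 95 = 81

x ≡ 81 (mod 95)


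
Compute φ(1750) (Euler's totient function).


1750 = 2 × 5^3 × 7
Prime factors: 2, 5, 7
φ(1750) = 1750 × (1-1/2) × (1-1/5) × (1-1/7)
= 1750 × 1/2 × 4/5 × 6/7 = 600

φ(1750) = 600


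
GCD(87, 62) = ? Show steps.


87 = 1 * 62 + 25
62 = 2 * 25 + 12
25 = 2 * 12 + 1
12 = 12 * 1 + 0
GCD = 1


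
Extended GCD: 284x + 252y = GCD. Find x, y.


Tabular extended Euclidean (each row: r = 284*s + 252*t):
r=284, s=1, t=0
r=252, s=0, t=1
q=1: r=32, s=1, t=-1   [284*(1) + 252*(-1) = 32]
q=7: r=28, s=-7, t=8   [284*(-7) + 252*(8) = 28]
q=1: r=4, s=8, t=-9   [284*(8) + 252*(-9) = 4]
q=7: r=0, s=-63, t=71   [284*(-63) + 252*(71) = 0]
GCD = 4; from the row with r=4: x=8, y=-9
Check: 284*(8) + 252*(-9) = 2272 - 2268 = 4

GCD = 4, x = 8, y = -9


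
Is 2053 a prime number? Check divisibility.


Check divisors up to sqrt(2053) = 45.3100
No divisors found.
2053 is prime.

Yes, 2053 is prime


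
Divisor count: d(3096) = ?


3096 = 2^3 × 3^2 × 43^1
d(3096) = (3+1) × (2+1) × (1+1) = 24

24 divisors


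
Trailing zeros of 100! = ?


floor(100/5) = 20
floor(100/25) = 4
Total = 24

24 trailing zeros


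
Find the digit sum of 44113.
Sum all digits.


4 + 4 + 1 + 1 + 3 = 13


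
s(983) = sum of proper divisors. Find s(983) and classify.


Proper divisors: 1
Sum = 1 = 1
1 < 983 → deficient

s(983) = 1 (deficient)


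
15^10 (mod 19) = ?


15^1 mod 19 = 15
15^2 mod 19 = 16
15^3 mod 19 = 12
15^4 mod 19 = 9
15^5 mod 19 = 2
15^6 mod 19 = 11
15^7 mod 19 = 13
15^8 mod 19 = 5
15^9 mod 19 = 18
15^10 mod 19 = 4


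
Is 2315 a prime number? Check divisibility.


2315 / 5 = 463 (exact division)
2315 is NOT prime.

No, 2315 is not prime


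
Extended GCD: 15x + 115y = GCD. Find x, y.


Tabular extended Euclidean (each row: r = 15*s + 115*t):
r=15, s=1, t=0
r=115, s=0, t=1
q=0: r=15, s=1, t=0   [15*(1) + 115*(0) = 15]
q=7: r=10, s=-7, t=1   [15*(-7) + 115*(1) = 10]
q=1: r=5, s=8, t=-1   [15*(8) + 115*(-1) = 5]
q=2: r=0, s=-23, t=3   [15*(-23) + 115*(3) = 0]
GCD = 5; from the row with r=5: x=8, y=-1
Check: 15*(8) + 115*(-1) = 120 - 115 = 5

GCD = 5, x = 8, y = -1


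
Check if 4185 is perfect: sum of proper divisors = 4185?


Proper divisors of 4185: 1, 3, 5, 9, 15, 27, 31, 45, 93, 135, 155, 279, 465, 837, 1395
Sum = 1 + 3 + 5 + 9 + 15 + 27 + 31 + 45 + 93 + 135 + 155 + 279 + 465 + 837 + 1395 = 3495

No, 4185 is not perfect (3495 ≠ 4185)


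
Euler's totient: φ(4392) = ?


4392 = 2^3 × 3^2 × 61
Prime factors: 2, 3, 61
φ(4392) = 4392 × (1-1/2) × (1-1/3) × (1-1/61)
= 4392 × 1/2 × 2/3 × 60/61 = 1440

φ(4392) = 1440


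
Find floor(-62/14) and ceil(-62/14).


-62/14 = -4.4286
floor = -5
ceil = -4

floor = -5, ceil = -4


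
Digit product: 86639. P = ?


8 × 6 × 6 × 3 × 9 = 7776


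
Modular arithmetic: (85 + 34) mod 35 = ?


85 + 34 = 119
119 mod 35 = 14


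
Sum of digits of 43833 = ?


4 + 3 + 8 + 3 + 3 = 21


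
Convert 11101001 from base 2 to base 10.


11101001 (base 2) = 233 (decimal)
233 (decimal) = 233 (base 10)


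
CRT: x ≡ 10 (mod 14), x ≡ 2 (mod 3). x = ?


M = 14*3 = 42
M1 = M/14 = 3, M2 = M/3 = 14
M1^(-1) mod 14 = 5, M2^(-1) mod 3 = 2
x = 10*3*5 + 2*14*2 = 206
206 mod 42 = 38
Check: 38 mod 14 = 10 ✓, 38 mod 3 = 2 ✓

x ≡ 38 (mod 42)


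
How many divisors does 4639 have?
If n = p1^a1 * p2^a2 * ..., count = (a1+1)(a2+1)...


4639 = 4639^1
d(4639) = (1+1) = 2

2 divisors


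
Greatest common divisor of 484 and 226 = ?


484 = 2 * 226 + 32
226 = 7 * 32 + 2
32 = 16 * 2 + 0
GCD = 2


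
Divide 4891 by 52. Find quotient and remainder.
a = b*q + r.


4891 = 52 * 94 + 3
Check: 4888 + 3 = 4891

q = 94, r = 3


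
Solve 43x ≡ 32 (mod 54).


GCD(43, 54) = 1, unique solution
a^(-1) mod 54 = 49
x = 49 * 32 mod 54 = 2

x ≡ 2 (mod 54)


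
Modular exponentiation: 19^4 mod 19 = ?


19^1 mod 19 = 0
19^2 mod 19 = 0
19^3 mod 19 = 0
19^4 mod 19 = 0


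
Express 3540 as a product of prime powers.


3540 / 2 = 1770
1770 / 2 = 885
885 / 3 = 295
295 / 5 = 59
59 / 59 = 1
3540 = 2^2 × 3 × 5 × 59


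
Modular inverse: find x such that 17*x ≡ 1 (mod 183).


Use the extended Euclidean algorithm on (183, 17); each row r = 183*s + 17*t:
r=183, s=1, t=0
r=17, s=0, t=1
q=10: r=13, s=1, t=-10   [183*(1) + 17*(-10) = 13]
q=1: r=4, s=-1, t=11   [183*(-1) + 17*(11) = 4]
q=3: r=1, s=4, t=-43   [183*(4) + 17*(-43) = 1]
q=4: r=0, s=-17, t=183   [183*(-17) + 17*(183) = 0]
GCD = 1 with t = -43, so 17*(-43) ≡ 1 (mod 183)
Inverse = -43 mod 183 = 140
Check: 17 * 140 = 2380 ≡ 1 (mod 183)

17^(-1) ≡ 140 (mod 183)


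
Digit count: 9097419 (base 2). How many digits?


9097419 in base 2 = 100010101101000011001011
Number of digits = 24

24 digits (base 2)


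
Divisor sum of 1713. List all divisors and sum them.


Divisors of 1713: 1, 3, 571, 1713
Sum = 1 + 3 + 571 + 1713 = 2288

σ(1713) = 2288


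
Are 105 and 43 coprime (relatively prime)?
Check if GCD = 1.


Euclidean algorithm:
105 = 2 * 43 + 19
43 = 2 * 19 + 5
19 = 3 * 5 + 4
5 = 1 * 4 + 1
4 = 4 * 1 + 0
GCD(105, 43) = 1

Yes, coprime (GCD = 1)


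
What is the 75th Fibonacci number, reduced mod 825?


F(k) mod 825 for k=1..75:
1, 1, 2, 3, 5, 8, 13, 21, 34, 55, 89, 144, 233, 377, 610, 162, 772, 109, 56, 165, 221, 386, 607, 168, 775, 118, 68, 186, 254, 440, 694, 309, 178, 487, 665, 327, 167, 494, 661, 330, 166, 496, 662, 333, 170, 503, 673, 351, 199, 550, 749, 474, 398, 47, 445, 492, 112, 604, 716, 495, 386, 56, 442, 498, 115, 613, 728, 516, 419, 110, 529, 639, 343, 157, 500
F(75) mod 825 = 500


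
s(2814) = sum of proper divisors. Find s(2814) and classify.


Proper divisors: 1, 2, 3, 6, 7, 14, 21, 42, 67, 134, 201, 402, 469, 938, 1407
Sum = 1 + 2 + 3 + 6 + 7 + 14 + 21 + 42 + 67 + 134 + 201 + 402 + 469 + 938 + 1407 = 3714
3714 > 2814 → abundant

s(2814) = 3714 (abundant)


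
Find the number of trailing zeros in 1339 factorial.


floor(1339/5) = 267
floor(1339/25) = 53
floor(1339/125) = 10
floor(1339/625) = 2
Total = 332

332 trailing zeros


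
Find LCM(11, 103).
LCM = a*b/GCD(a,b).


GCD(11, 103) = 1
LCM = 11*103/1 = 1133/1 = 1133

LCM = 1133


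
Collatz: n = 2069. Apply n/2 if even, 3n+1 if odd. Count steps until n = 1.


2069 → 6208 → 3104 → 1552 → 776 → 388 → 194 → 97 → 292 → 146 → 73 → 220 → 110 → 55 → 166 → 83 → 250 → 125 → 376 → 188 → 94 → 47 → 142 → 71 → 214 → 107 → 322 → 161 → 484 → 242 → 121 → 364 → 182 → 91 → 274 → 137 → 412 → 206 → 103 → 310 → 155 → 466 → 233 → 700 → 350 → 175 → 526 → 263 → 790 → 395 → 1186 → 593 → 1780 → 890 → 445 → 1336 → 668 → 334 → 167 → 502 → 251 → 754 → 377 → 1132 → 566 → 283 → 850 → 425 → 1276 → 638 → 319 → 958 → 479 → 1438 → 719 → 2158 → 1079 → 3238 → 1619 → 4858 → 2429 → 7288 → 3644 → 1822 → 911 → 2734 → 1367 → 4102 → 2051 → 6154 → 3077 → 9232 → 4616 → 2308 → 1154 → 577 → 1732 → 866 → 433 → 1300 → 650 → 325 → 976 → 488 → 244 → 122 → 61 → 184 → 92 → 46 → 23 → 70 → 35 → 106 → 53 → 160 → 80 → 40 → 20 → 10 → 5 → 16 → 8 → 4 → 2 → 1
Total steps = 125

125 steps


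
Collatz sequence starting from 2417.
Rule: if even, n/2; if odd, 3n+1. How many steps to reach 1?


2417 → 7252 → 3626 → 1813 → 5440 → 2720 → 1360 → 680 → 340 → 170 → 85 → 256 → 128 → 64 → 32 → 16 → 8 → 4 → 2 → 1
Total steps = 19

19 steps


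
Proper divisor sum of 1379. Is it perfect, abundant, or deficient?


Proper divisors: 1, 7, 197
Sum = 1 + 7 + 197 = 205
205 < 1379 → deficient

s(1379) = 205 (deficient)


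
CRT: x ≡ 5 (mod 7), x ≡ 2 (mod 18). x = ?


M = 7*18 = 126
M1 = M/7 = 18, M2 = M/18 = 7
M1^(-1) mod 7 = 2, M2^(-1) mod 18 = 13
x = 5*18*2 + 2*7*13 = 362
362 mod 126 = 110
Check: 110 mod 7 = 5 ✓, 110 mod 18 = 2 ✓

x ≡ 110 (mod 126)


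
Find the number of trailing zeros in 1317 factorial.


floor(1317/5) = 263
floor(1317/25) = 52
floor(1317/125) = 10
floor(1317/625) = 2
Total = 327

327 trailing zeros


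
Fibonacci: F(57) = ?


Sequence: 1, 1, 2, 3, 5, 8, 13, 21, 34, 55, 89, 144, 233, 377, 610, 987, 1597, 2584, 4181, 6765, 10946, 17711, 28657, 46368, 75025, 121393, 196418, 317811, 514229, 832040, 1346269, 2178309, 3524578, 5702887, 9227465, 14930352, 24157817, 39088169, 63245986, 102334155, 165580141, 267914296, 433494437, 701408733, 1134903170, 1836311903, 2971215073, 4807526976, 7778742049, 12586269025, 20365011074, 32951280099, 53316291173, 86267571272, 139583862445, 225851433717, 365435296162
F(57) = 365435296162


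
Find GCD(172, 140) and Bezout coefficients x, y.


Tabular extended Euclidean (each row: r = 172*s + 140*t):
r=172, s=1, t=0
r=140, s=0, t=1
q=1: r=32, s=1, t=-1   [172*(1) + 140*(-1) = 32]
q=4: r=12, s=-4, t=5   [172*(-4) + 140*(5) = 12]
q=2: r=8, s=9, t=-11   [172*(9) + 140*(-11) = 8]
q=1: r=4, s=-13, t=16   [172*(-13) + 140*(16) = 4]
q=2: r=0, s=35, t=-43   [172*(35) + 140*(-43) = 0]
GCD = 4; from the row with r=4: x=-13, y=16
Check: 172*(-13) + 140*(16) = -2236 + 2240 = 4

GCD = 4, x = -13, y = 16


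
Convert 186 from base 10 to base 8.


186 (base 10) = 186 (decimal)
186 (decimal) = 272 (base 8)


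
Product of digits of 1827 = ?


1 × 8 × 2 × 7 = 112


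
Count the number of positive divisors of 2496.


2496 = 2^6 × 3^1 × 13^1
d(2496) = (6+1) × (1+1) × (1+1) = 28

28 divisors


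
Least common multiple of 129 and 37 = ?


GCD(129, 37) = 1
LCM = 129*37/1 = 4773/1 = 4773

LCM = 4773


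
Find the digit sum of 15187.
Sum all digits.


1 + 5 + 1 + 8 + 7 = 22


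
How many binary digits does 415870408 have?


415870408 in base 2 = 11000110010011010110111001000
Number of digits = 29

29 digits (base 2)


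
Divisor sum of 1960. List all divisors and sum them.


Divisors of 1960: 1, 2, 4, 5, 7, 8, 10, 14, 20, 28, 35, 40, 49, 56, 70, 98, 140, 196, 245, 280, 392, 490, 980, 1960
Sum = 1 + 2 + 4 + 5 + 7 + 8 + 10 + 14 + 20 + 28 + 35 + 40 + 49 + 56 + 70 + 98 + 140 + 196 + 245 + 280 + 392 + 490 + 980 + 1960 = 5130

σ(1960) = 5130


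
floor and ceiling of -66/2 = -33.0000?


-66/2 = -33.0000
floor = -33
ceil = -33

floor = -33, ceil = -33


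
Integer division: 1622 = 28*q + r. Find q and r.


1622 = 28 * 57 + 26
Check: 1596 + 26 = 1622

q = 57, r = 26


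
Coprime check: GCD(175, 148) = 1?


Euclidean algorithm:
175 = 1 * 148 + 27
148 = 5 * 27 + 13
27 = 2 * 13 + 1
13 = 13 * 1 + 0
GCD(175, 148) = 1

Yes, coprime (GCD = 1)


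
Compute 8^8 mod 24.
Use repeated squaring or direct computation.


8^1 mod 24 = 8
8^2 mod 24 = 16
8^3 mod 24 = 8
8^4 mod 24 = 16
8^5 mod 24 = 8
8^6 mod 24 = 16
8^7 mod 24 = 8
8^8 mod 24 = 16


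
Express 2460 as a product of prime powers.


2460 / 2 = 1230
1230 / 2 = 615
615 / 3 = 205
205 / 5 = 41
41 / 41 = 1
2460 = 2^2 × 3 × 5 × 41


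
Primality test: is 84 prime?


84 / 2 = 42 (exact division)
84 is NOT prime.

No, 84 is not prime


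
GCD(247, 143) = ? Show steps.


247 = 1 * 143 + 104
143 = 1 * 104 + 39
104 = 2 * 39 + 26
39 = 1 * 26 + 13
26 = 2 * 13 + 0
GCD = 13


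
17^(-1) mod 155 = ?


Use the extended Euclidean algorithm on (155, 17); each row r = 155*s + 17*t:
r=155, s=1, t=0
r=17, s=0, t=1
q=9: r=2, s=1, t=-9   [155*(1) + 17*(-9) = 2]
q=8: r=1, s=-8, t=73   [155*(-8) + 17*(73) = 1]
q=2: r=0, s=17, t=-155   [155*(17) + 17*(-155) = 0]
GCD = 1 with t = 73, so 17*(73) ≡ 1 (mod 155)
Inverse = 73 mod 155 = 73
Check: 17 * 73 = 1241 ≡ 1 (mod 155)

17^(-1) ≡ 73 (mod 155)


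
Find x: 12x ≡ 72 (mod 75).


GCD(12, 75) = 3 divides 72
Divide: 4x ≡ 24 (mod 25)
x ≡ 6 (mod 25)


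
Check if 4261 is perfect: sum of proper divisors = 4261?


Proper divisors of 4261: 1
Sum = 1 = 1

No, 4261 is not perfect (1 ≠ 4261)


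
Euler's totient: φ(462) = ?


462 = 2 × 3 × 7 × 11
Prime factors: 2, 3, 7, 11
φ(462) = 462 × (1-1/2) × (1-1/3) × (1-1/7) × (1-1/11)
= 462 × 1/2 × 2/3 × 6/7 × 10/11 = 120

φ(462) = 120


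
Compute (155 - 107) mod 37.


155 - 107 = 48
48 mod 37 = 11


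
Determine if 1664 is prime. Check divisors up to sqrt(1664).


1664 / 2 = 832 (exact division)
1664 is NOT prime.

No, 1664 is not prime


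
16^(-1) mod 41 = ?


Use the extended Euclidean algorithm on (41, 16); each row r = 41*s + 16*t:
r=41, s=1, t=0
r=16, s=0, t=1
q=2: r=9, s=1, t=-2   [41*(1) + 16*(-2) = 9]
q=1: r=7, s=-1, t=3   [41*(-1) + 16*(3) = 7]
q=1: r=2, s=2, t=-5   [41*(2) + 16*(-5) = 2]
q=3: r=1, s=-7, t=18   [41*(-7) + 16*(18) = 1]
q=2: r=0, s=16, t=-41   [41*(16) + 16*(-41) = 0]
GCD = 1 with t = 18, so 16*(18) ≡ 1 (mod 41)
Inverse = 18 mod 41 = 18
Check: 16 * 18 = 288 ≡ 1 (mod 41)

16^(-1) ≡ 18 (mod 41)


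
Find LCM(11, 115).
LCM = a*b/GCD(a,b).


GCD(11, 115) = 1
LCM = 11*115/1 = 1265/1 = 1265

LCM = 1265


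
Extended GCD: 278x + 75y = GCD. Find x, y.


Tabular extended Euclidean (each row: r = 278*s + 75*t):
r=278, s=1, t=0
r=75, s=0, t=1
q=3: r=53, s=1, t=-3   [278*(1) + 75*(-3) = 53]
q=1: r=22, s=-1, t=4   [278*(-1) + 75*(4) = 22]
q=2: r=9, s=3, t=-11   [278*(3) + 75*(-11) = 9]
q=2: r=4, s=-7, t=26   [278*(-7) + 75*(26) = 4]
q=2: r=1, s=17, t=-63   [278*(17) + 75*(-63) = 1]
q=4: r=0, s=-75, t=278   [278*(-75) + 75*(278) = 0]
GCD = 1; from the row with r=1: x=17, y=-63
Check: 278*(17) + 75*(-63) = 4726 - 4725 = 1

GCD = 1, x = 17, y = -63


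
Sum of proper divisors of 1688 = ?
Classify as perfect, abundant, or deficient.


Proper divisors: 1, 2, 4, 8, 211, 422, 844
Sum = 1 + 2 + 4 + 8 + 211 + 422 + 844 = 1492
1492 < 1688 → deficient

s(1688) = 1492 (deficient)


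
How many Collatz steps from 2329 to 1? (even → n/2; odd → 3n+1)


2329 → 6988 → 3494 → 1747 → 5242 → 2621 → 7864 → 3932 → 1966 → 983 → 2950 → 1475 → 4426 → 2213 → 6640 → 3320 → 1660 → 830 → 415 → 1246 → 623 → 1870 → 935 → 2806 → 1403 → 4210 → 2105 → 6316 → 3158 → 1579 → 4738 → 2369 → 7108 → 3554 → 1777 → 5332 → 2666 → 1333 → 4000 → 2000 → 1000 → 500 → 250 → 125 → 376 → 188 → 94 → 47 → 142 → 71 → 214 → 107 → 322 → 161 → 484 → 242 → 121 → 364 → 182 → 91 → 274 → 137 → 412 → 206 → 103 → 310 → 155 → 466 → 233 → 700 → 350 → 175 → 526 → 263 → 790 → 395 → 1186 → 593 → 1780 → 890 → 445 → 1336 → 668 → 334 → 167 → 502 → 251 → 754 → 377 → 1132 → 566 → 283 → 850 → 425 → 1276 → 638 → 319 → 958 → 479 → 1438 → 719 → 2158 → 1079 → 3238 → 1619 → 4858 → 2429 → 7288 → 3644 → 1822 → 911 → 2734 → 1367 → 4102 → 2051 → 6154 → 3077 → 9232 → 4616 → 2308 → 1154 → 577 → 1732 → 866 → 433 → 1300 → 650 → 325 → 976 → 488 → 244 → 122 → 61 → 184 → 92 → 46 → 23 → 70 → 35 → 106 → 53 → 160 → 80 → 40 → 20 → 10 → 5 → 16 → 8 → 4 → 2 → 1
Total steps = 151

151 steps


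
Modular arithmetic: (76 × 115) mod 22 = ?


76 × 115 = 8740
8740 mod 22 = 6


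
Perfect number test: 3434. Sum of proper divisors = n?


Proper divisors of 3434: 1, 2, 17, 34, 101, 202, 1717
Sum = 1 + 2 + 17 + 34 + 101 + 202 + 1717 = 2074

No, 3434 is not perfect (2074 ≠ 3434)


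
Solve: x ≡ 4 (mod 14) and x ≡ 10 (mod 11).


M = 14*11 = 154
M1 = M/14 = 11, M2 = M/11 = 14
M1^(-1) mod 14 = 9, M2^(-1) mod 11 = 4
x = 4*11*9 + 10*14*4 = 956
956 mod 154 = 32
Check: 32 mod 14 = 4 ✓, 32 mod 11 = 10 ✓

x ≡ 32 (mod 154)


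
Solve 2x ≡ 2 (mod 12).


GCD(2, 12) = 2 divides 2
Divide: 1x ≡ 1 (mod 6)
x ≡ 1 (mod 6)


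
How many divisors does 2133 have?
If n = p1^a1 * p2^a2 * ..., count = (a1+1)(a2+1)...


2133 = 3^3 × 79^1
d(2133) = (3+1) × (1+1) = 8

8 divisors


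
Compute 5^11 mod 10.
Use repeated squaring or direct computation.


5^1 mod 10 = 5
5^2 mod 10 = 5
5^3 mod 10 = 5
5^4 mod 10 = 5
5^5 mod 10 = 5
5^6 mod 10 = 5
5^7 mod 10 = 5
5^8 mod 10 = 5
5^9 mod 10 = 5
5^10 mod 10 = 5
5^11 mod 10 = 5


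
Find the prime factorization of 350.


350 / 2 = 175
175 / 5 = 35
35 / 5 = 7
7 / 7 = 1
350 = 2 × 5^2 × 7


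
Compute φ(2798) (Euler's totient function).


2798 = 2 × 1399
Prime factors: 2, 1399
φ(2798) = 2798 × (1-1/2) × (1-1/1399)
= 2798 × 1/2 × 1398/1399 = 1398

φ(2798) = 1398


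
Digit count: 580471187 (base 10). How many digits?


580471187 has 9 digits in base 10
floor(log10(580471187)) + 1 = floor(8.7638) + 1 = 9

9 digits (base 10)


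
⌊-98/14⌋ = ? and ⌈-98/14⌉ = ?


-98/14 = -7.0000
floor = -7
ceil = -7

floor = -7, ceil = -7


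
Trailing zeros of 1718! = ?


floor(1718/5) = 343
floor(1718/25) = 68
floor(1718/125) = 13
floor(1718/625) = 2
Total = 426

426 trailing zeros


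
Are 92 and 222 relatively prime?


Euclidean algorithm:
222 = 2 * 92 + 38
92 = 2 * 38 + 16
38 = 2 * 16 + 6
16 = 2 * 6 + 4
6 = 1 * 4 + 2
4 = 2 * 2 + 0
GCD(92, 222) = 2

No, not coprime (GCD = 2)


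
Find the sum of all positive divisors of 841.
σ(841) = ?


Divisors of 841: 1, 29, 841
Sum = 1 + 29 + 841 = 871

σ(841) = 871


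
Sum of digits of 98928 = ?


9 + 8 + 9 + 2 + 8 = 36


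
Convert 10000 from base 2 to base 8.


10000 (base 2) = 16 (decimal)
16 (decimal) = 20 (base 8)


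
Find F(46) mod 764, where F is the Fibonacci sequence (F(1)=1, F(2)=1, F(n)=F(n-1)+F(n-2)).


F(k) mod 764 for k=1..46:
1, 1, 2, 3, 5, 8, 13, 21, 34, 55, 89, 144, 233, 377, 610, 223, 69, 292, 361, 653, 250, 139, 389, 528, 153, 681, 70, 751, 57, 44, 101, 145, 246, 391, 637, 264, 137, 401, 538, 175, 713, 124, 73, 197, 270, 467
F(46) mod 764 = 467


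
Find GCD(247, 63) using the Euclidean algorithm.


247 = 3 * 63 + 58
63 = 1 * 58 + 5
58 = 11 * 5 + 3
5 = 1 * 3 + 2
3 = 1 * 2 + 1
2 = 2 * 1 + 0
GCD = 1


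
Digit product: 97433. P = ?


9 × 7 × 4 × 3 × 3 = 2268


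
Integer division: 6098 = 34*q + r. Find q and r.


6098 = 34 * 179 + 12
Check: 6086 + 12 = 6098

q = 179, r = 12


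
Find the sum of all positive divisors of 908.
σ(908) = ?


Divisors of 908: 1, 2, 4, 227, 454, 908
Sum = 1 + 2 + 4 + 227 + 454 + 908 = 1596

σ(908) = 1596


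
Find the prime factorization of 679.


679 / 7 = 97
97 / 97 = 1
679 = 7 × 97


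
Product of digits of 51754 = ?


5 × 1 × 7 × 5 × 4 = 700


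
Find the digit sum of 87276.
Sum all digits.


8 + 7 + 2 + 7 + 6 = 30


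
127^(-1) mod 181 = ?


Use the extended Euclidean algorithm on (181, 127); each row r = 181*s + 127*t:
r=181, s=1, t=0
r=127, s=0, t=1
q=1: r=54, s=1, t=-1   [181*(1) + 127*(-1) = 54]
q=2: r=19, s=-2, t=3   [181*(-2) + 127*(3) = 19]
q=2: r=16, s=5, t=-7   [181*(5) + 127*(-7) = 16]
q=1: r=3, s=-7, t=10   [181*(-7) + 127*(10) = 3]
q=5: r=1, s=40, t=-57   [181*(40) + 127*(-57) = 1]
q=3: r=0, s=-127, t=181   [181*(-127) + 127*(181) = 0]
GCD = 1 with t = -57, so 127*(-57) ≡ 1 (mod 181)
Inverse = -57 mod 181 = 124
Check: 127 * 124 = 15748 ≡ 1 (mod 181)

127^(-1) ≡ 124 (mod 181)


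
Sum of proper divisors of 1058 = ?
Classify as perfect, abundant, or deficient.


Proper divisors: 1, 2, 23, 46, 529
Sum = 1 + 2 + 23 + 46 + 529 = 601
601 < 1058 → deficient

s(1058) = 601 (deficient)


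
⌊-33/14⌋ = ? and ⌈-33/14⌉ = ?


-33/14 = -2.3571
floor = -3
ceil = -2

floor = -3, ceil = -2


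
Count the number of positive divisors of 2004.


2004 = 2^2 × 3^1 × 167^1
d(2004) = (2+1) × (1+1) × (1+1) = 12

12 divisors


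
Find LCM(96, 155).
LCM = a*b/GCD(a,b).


GCD(96, 155) = 1
LCM = 96*155/1 = 14880/1 = 14880

LCM = 14880


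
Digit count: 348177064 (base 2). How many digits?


348177064 in base 2 = 10100110000001100001010101000
Number of digits = 29

29 digits (base 2)


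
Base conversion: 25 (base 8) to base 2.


25 (base 8) = 21 (decimal)
21 (decimal) = 10101 (base 2)


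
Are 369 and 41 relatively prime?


Euclidean algorithm:
369 = 9 * 41 + 0
GCD(369, 41) = 41

No, not coprime (GCD = 41)


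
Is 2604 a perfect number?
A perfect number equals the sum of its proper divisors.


Proper divisors of 2604: 1, 2, 3, 4, 6, 7, 12, 14, 21, 28, 31, 42, 62, 84, 93, 124, 186, 217, 372, 434, 651, 868, 1302
Sum = 1 + 2 + 3 + 4 + 6 + 7 + 12 + 14 + 21 + 28 + 31 + 42 + 62 + 84 + 93 + 124 + 186 + 217 + 372 + 434 + 651 + 868 + 1302 = 4564

No, 2604 is not perfect (4564 ≠ 2604)


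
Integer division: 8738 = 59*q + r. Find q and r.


8738 = 59 * 148 + 6
Check: 8732 + 6 = 8738

q = 148, r = 6


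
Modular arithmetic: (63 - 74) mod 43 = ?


63 - 74 = -11
-11 mod 43 = 32


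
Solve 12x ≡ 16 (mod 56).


GCD(12, 56) = 4 divides 16
Divide: 3x ≡ 4 (mod 14)
x ≡ 6 (mod 14)


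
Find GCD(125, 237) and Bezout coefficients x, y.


Tabular extended Euclidean (each row: r = 125*s + 237*t):
r=125, s=1, t=0
r=237, s=0, t=1
q=0: r=125, s=1, t=0   [125*(1) + 237*(0) = 125]
q=1: r=112, s=-1, t=1   [125*(-1) + 237*(1) = 112]
q=1: r=13, s=2, t=-1   [125*(2) + 237*(-1) = 13]
q=8: r=8, s=-17, t=9   [125*(-17) + 237*(9) = 8]
q=1: r=5, s=19, t=-10   [125*(19) + 237*(-10) = 5]
q=1: r=3, s=-36, t=19   [125*(-36) + 237*(19) = 3]
q=1: r=2, s=55, t=-29   [125*(55) + 237*(-29) = 2]
q=1: r=1, s=-91, t=48   [125*(-91) + 237*(48) = 1]
q=2: r=0, s=237, t=-125   [125*(237) + 237*(-125) = 0]
GCD = 1; from the row with r=1: x=-91, y=48
Check: 125*(-91) + 237*(48) = -11375 + 11376 = 1

GCD = 1, x = -91, y = 48


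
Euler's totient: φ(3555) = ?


3555 = 3^2 × 5 × 79
Prime factors: 3, 5, 79
φ(3555) = 3555 × (1-1/3) × (1-1/5) × (1-1/79)
= 3555 × 2/3 × 4/5 × 78/79 = 1872

φ(3555) = 1872


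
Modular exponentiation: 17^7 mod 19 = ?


17^1 mod 19 = 17
17^2 mod 19 = 4
17^3 mod 19 = 11
17^4 mod 19 = 16
17^5 mod 19 = 6
17^6 mod 19 = 7
17^7 mod 19 = 5


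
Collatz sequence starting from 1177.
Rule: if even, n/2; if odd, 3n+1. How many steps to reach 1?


1177 → 3532 → 1766 → 883 → 2650 → 1325 → 3976 → 1988 → 994 → 497 → 1492 → 746 → 373 → 1120 → 560 → 280 → 140 → 70 → 35 → 106 → 53 → 160 → 80 → 40 → 20 → 10 → 5 → 16 → 8 → 4 → 2 → 1
Total steps = 31

31 steps


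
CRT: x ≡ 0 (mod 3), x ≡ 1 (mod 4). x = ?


M = 3*4 = 12
M1 = M/3 = 4, M2 = M/4 = 3
M1^(-1) mod 3 = 1, M2^(-1) mod 4 = 3
x = 0*4*1 + 1*3*3 = 9
9 mod 12 = 9
Check: 9 mod 3 = 0 ✓, 9 mod 4 = 1 ✓

x ≡ 9 (mod 12)


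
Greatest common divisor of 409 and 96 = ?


409 = 4 * 96 + 25
96 = 3 * 25 + 21
25 = 1 * 21 + 4
21 = 5 * 4 + 1
4 = 4 * 1 + 0
GCD = 1


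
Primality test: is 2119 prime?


2119 / 13 = 163 (exact division)
2119 is NOT prime.

No, 2119 is not prime


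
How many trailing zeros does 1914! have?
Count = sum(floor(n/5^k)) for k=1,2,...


floor(1914/5) = 382
floor(1914/25) = 76
floor(1914/125) = 15
floor(1914/625) = 3
Total = 476

476 trailing zeros


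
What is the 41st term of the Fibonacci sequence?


Sequence: 1, 1, 2, 3, 5, 8, 13, 21, 34, 55, 89, 144, 233, 377, 610, 987, 1597, 2584, 4181, 6765, 10946, 17711, 28657, 46368, 75025, 121393, 196418, 317811, 514229, 832040, 1346269, 2178309, 3524578, 5702887, 9227465, 14930352, 24157817, 39088169, 63245986, 102334155, 165580141
F(41) = 165580141


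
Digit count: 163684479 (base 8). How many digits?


163684479 in base 8 = 1160320177
Number of digits = 10

10 digits (base 8)


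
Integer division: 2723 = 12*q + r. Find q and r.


2723 = 12 * 226 + 11
Check: 2712 + 11 = 2723

q = 226, r = 11


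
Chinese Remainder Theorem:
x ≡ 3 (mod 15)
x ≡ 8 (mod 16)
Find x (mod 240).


M = 15*16 = 240
M1 = M/15 = 16, M2 = M/16 = 15
M1^(-1) mod 15 = 1, M2^(-1) mod 16 = 15
x = 3*16*1 + 8*15*15 = 1848
1848 mod 240 = 168
Check: 168 mod 15 = 3 ✓, 168 mod 16 = 8 ✓

x ≡ 168 (mod 240)


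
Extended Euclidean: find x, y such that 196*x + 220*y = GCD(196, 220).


Tabular extended Euclidean (each row: r = 196*s + 220*t):
r=196, s=1, t=0
r=220, s=0, t=1
q=0: r=196, s=1, t=0   [196*(1) + 220*(0) = 196]
q=1: r=24, s=-1, t=1   [196*(-1) + 220*(1) = 24]
q=8: r=4, s=9, t=-8   [196*(9) + 220*(-8) = 4]
q=6: r=0, s=-55, t=49   [196*(-55) + 220*(49) = 0]
GCD = 4; from the row with r=4: x=9, y=-8
Check: 196*(9) + 220*(-8) = 1764 - 1760 = 4

GCD = 4, x = 9, y = -8


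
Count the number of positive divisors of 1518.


1518 = 2^1 × 3^1 × 11^1 × 23^1
d(1518) = (1+1) × (1+1) × (1+1) × (1+1) = 16

16 divisors


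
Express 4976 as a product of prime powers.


4976 / 2 = 2488
2488 / 2 = 1244
1244 / 2 = 622
622 / 2 = 311
311 / 311 = 1
4976 = 2^4 × 311


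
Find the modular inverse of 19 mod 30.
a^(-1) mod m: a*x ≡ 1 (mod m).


Use the extended Euclidean algorithm on (30, 19); each row r = 30*s + 19*t:
r=30, s=1, t=0
r=19, s=0, t=1
q=1: r=11, s=1, t=-1   [30*(1) + 19*(-1) = 11]
q=1: r=8, s=-1, t=2   [30*(-1) + 19*(2) = 8]
q=1: r=3, s=2, t=-3   [30*(2) + 19*(-3) = 3]
q=2: r=2, s=-5, t=8   [30*(-5) + 19*(8) = 2]
q=1: r=1, s=7, t=-11   [30*(7) + 19*(-11) = 1]
q=2: r=0, s=-19, t=30   [30*(-19) + 19*(30) = 0]
GCD = 1 with t = -11, so 19*(-11) ≡ 1 (mod 30)
Inverse = -11 mod 30 = 19
Check: 19 * 19 = 361 ≡ 1 (mod 30)

19^(-1) ≡ 19 (mod 30)


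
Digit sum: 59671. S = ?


5 + 9 + 6 + 7 + 1 = 28


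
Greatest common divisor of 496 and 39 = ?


496 = 12 * 39 + 28
39 = 1 * 28 + 11
28 = 2 * 11 + 6
11 = 1 * 6 + 5
6 = 1 * 5 + 1
5 = 5 * 1 + 0
GCD = 1


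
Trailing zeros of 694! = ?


floor(694/5) = 138
floor(694/25) = 27
floor(694/125) = 5
floor(694/625) = 1
Total = 171

171 trailing zeros


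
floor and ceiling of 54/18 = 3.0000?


54/18 = 3.0000
floor = 3
ceil = 3

floor = 3, ceil = 3


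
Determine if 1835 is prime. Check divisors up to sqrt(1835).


1835 / 5 = 367 (exact division)
1835 is NOT prime.

No, 1835 is not prime


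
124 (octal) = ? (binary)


124 (base 8) = 84 (decimal)
84 (decimal) = 1010100 (base 2)


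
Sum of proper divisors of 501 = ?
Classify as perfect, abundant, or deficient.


Proper divisors: 1, 3, 167
Sum = 1 + 3 + 167 = 171
171 < 501 → deficient

s(501) = 171 (deficient)


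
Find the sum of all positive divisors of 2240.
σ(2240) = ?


Divisors of 2240: 1, 2, 4, 5, 7, 8, 10, 14, 16, 20, 28, 32, 35, 40, 56, 64, 70, 80, 112, 140, 160, 224, 280, 320, 448, 560, 1120, 2240
Sum = 1 + 2 + 4 + 5 + 7 + 8 + 10 + 14 + 16 + 20 + 28 + 32 + 35 + 40 + 56 + 64 + 70 + 80 + 112 + 140 + 160 + 224 + 280 + 320 + 448 + 560 + 1120 + 2240 = 6096

σ(2240) = 6096


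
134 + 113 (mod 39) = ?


134 + 113 = 247
247 mod 39 = 13


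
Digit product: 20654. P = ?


2 × 0 × 6 × 5 × 4 = 0


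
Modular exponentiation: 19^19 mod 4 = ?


19^1 mod 4 = 3
19^2 mod 4 = 1
19^3 mod 4 = 3
19^4 mod 4 = 1
19^5 mod 4 = 3
19^6 mod 4 = 1
19^7 mod 4 = 3
19^8 mod 4 = 1
19^9 mod 4 = 3
19^10 mod 4 = 1
19^11 mod 4 = 3
19^12 mod 4 = 1
19^13 mod 4 = 3
19^14 mod 4 = 1
19^15 mod 4 = 3
19^16 mod 4 = 1
19^17 mod 4 = 3
19^18 mod 4 = 1
19^19 mod 4 = 3


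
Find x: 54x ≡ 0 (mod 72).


GCD(54, 72) = 18 divides 0
Divide: 3x ≡ 0 (mod 4)
x ≡ 0 (mod 4)


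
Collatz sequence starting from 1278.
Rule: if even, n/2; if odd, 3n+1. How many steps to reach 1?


1278 → 639 → 1918 → 959 → 2878 → 1439 → 4318 → 2159 → 6478 → 3239 → 9718 → 4859 → 14578 → 7289 → 21868 → 10934 → 5467 → 16402 → 8201 → 24604 → 12302 → 6151 → 18454 → 9227 → 27682 → 13841 → 41524 → 20762 → 10381 → 31144 → 15572 → 7786 → 3893 → 11680 → 5840 → 2920 → 1460 → 730 → 365 → 1096 → 548 → 274 → 137 → 412 → 206 → 103 → 310 → 155 → 466 → 233 → 700 → 350 → 175 → 526 → 263 → 790 → 395 → 1186 → 593 → 1780 → 890 → 445 → 1336 → 668 → 334 → 167 → 502 → 251 → 754 → 377 → 1132 → 566 → 283 → 850 → 425 → 1276 → 638 → 319 → 958 → 479 → 1438 → 719 → 2158 → 1079 → 3238 → 1619 → 4858 → 2429 → 7288 → 3644 → 1822 → 911 → 2734 → 1367 → 4102 → 2051 → 6154 → 3077 → 9232 → 4616 → 2308 → 1154 → 577 → 1732 → 866 → 433 → 1300 → 650 → 325 → 976 → 488 → 244 → 122 → 61 → 184 → 92 → 46 → 23 → 70 → 35 → 106 → 53 → 160 → 80 → 40 → 20 → 10 → 5 → 16 → 8 → 4 → 2 → 1
Total steps = 132

132 steps


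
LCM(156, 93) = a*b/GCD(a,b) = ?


GCD(156, 93) = 3
LCM = 156*93/3 = 14508/3 = 4836

LCM = 4836


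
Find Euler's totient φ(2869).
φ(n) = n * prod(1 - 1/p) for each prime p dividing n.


2869 = 19 × 151
Prime factors: 19, 151
φ(2869) = 2869 × (1-1/19) × (1-1/151)
= 2869 × 18/19 × 150/151 = 2700

φ(2869) = 2700


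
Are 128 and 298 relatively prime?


Euclidean algorithm:
298 = 2 * 128 + 42
128 = 3 * 42 + 2
42 = 21 * 2 + 0
GCD(128, 298) = 2

No, not coprime (GCD = 2)


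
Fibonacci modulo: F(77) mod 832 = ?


F(k) mod 832 for k=1..77:
1, 1, 2, 3, 5, 8, 13, 21, 34, 55, 89, 144, 233, 377, 610, 155, 765, 88, 21, 109, 130, 239, 369, 608, 145, 753, 66, 819, 53, 40, 93, 133, 226, 359, 585, 112, 697, 809, 674, 651, 493, 312, 805, 285, 258, 543, 801, 512, 481, 161, 642, 803, 613, 584, 365, 117, 482, 599, 249, 16, 265, 281, 546, 827, 541, 536, 245, 781, 194, 143, 337, 480, 817, 465, 450, 83, 533
F(77) mod 832 = 533


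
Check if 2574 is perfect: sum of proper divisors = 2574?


Proper divisors of 2574: 1, 2, 3, 6, 9, 11, 13, 18, 22, 26, 33, 39, 66, 78, 99, 117, 143, 198, 234, 286, 429, 858, 1287
Sum = 1 + 2 + 3 + 6 + 9 + 11 + 13 + 18 + 22 + 26 + 33 + 39 + 66 + 78 + 99 + 117 + 143 + 198 + 234 + 286 + 429 + 858 + 1287 = 3978

No, 2574 is not perfect (3978 ≠ 2574)


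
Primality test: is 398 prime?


398 / 2 = 199 (exact division)
398 is NOT prime.

No, 398 is not prime


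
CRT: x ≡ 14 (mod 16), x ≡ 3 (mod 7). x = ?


M = 16*7 = 112
M1 = M/16 = 7, M2 = M/7 = 16
M1^(-1) mod 16 = 7, M2^(-1) mod 7 = 4
x = 14*7*7 + 3*16*4 = 878
878 mod 112 = 94
Check: 94 mod 16 = 14 ✓, 94 mod 7 = 3 ✓

x ≡ 94 (mod 112)


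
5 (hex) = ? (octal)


5 (base 16) = 5 (decimal)
5 (decimal) = 5 (base 8)


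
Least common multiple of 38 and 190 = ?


GCD(38, 190) = 38
LCM = 38*190/38 = 7220/38 = 190

LCM = 190


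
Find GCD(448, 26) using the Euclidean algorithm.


448 = 17 * 26 + 6
26 = 4 * 6 + 2
6 = 3 * 2 + 0
GCD = 2


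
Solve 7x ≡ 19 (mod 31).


GCD(7, 31) = 1, unique solution
a^(-1) mod 31 = 9
x = 9 * 19 mod 31 = 16

x ≡ 16 (mod 31)


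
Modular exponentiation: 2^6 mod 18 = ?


2^1 mod 18 = 2
2^2 mod 18 = 4
2^3 mod 18 = 8
2^4 mod 18 = 16
2^5 mod 18 = 14
2^6 mod 18 = 10


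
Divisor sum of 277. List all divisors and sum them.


Divisors of 277: 1, 277
Sum = 1 + 277 = 278

σ(277) = 278


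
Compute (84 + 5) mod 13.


84 + 5 = 89
89 mod 13 = 11


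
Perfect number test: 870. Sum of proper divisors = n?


Proper divisors of 870: 1, 2, 3, 5, 6, 10, 15, 29, 30, 58, 87, 145, 174, 290, 435
Sum = 1 + 2 + 3 + 5 + 6 + 10 + 15 + 29 + 30 + 58 + 87 + 145 + 174 + 290 + 435 = 1290

No, 870 is not perfect (1290 ≠ 870)


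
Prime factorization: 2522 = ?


2522 / 2 = 1261
1261 / 13 = 97
97 / 97 = 1
2522 = 2 × 13 × 97


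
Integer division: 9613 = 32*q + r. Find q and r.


9613 = 32 * 300 + 13
Check: 9600 + 13 = 9613

q = 300, r = 13


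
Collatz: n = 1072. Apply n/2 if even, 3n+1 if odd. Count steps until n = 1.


1072 → 536 → 268 → 134 → 67 → 202 → 101 → 304 → 152 → 76 → 38 → 19 → 58 → 29 → 88 → 44 → 22 → 11 → 34 → 17 → 52 → 26 → 13 → 40 → 20 → 10 → 5 → 16 → 8 → 4 → 2 → 1
Total steps = 31

31 steps


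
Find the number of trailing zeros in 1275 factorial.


floor(1275/5) = 255
floor(1275/25) = 51
floor(1275/125) = 10
floor(1275/625) = 2
Total = 318

318 trailing zeros


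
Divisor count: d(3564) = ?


3564 = 2^2 × 3^4 × 11^1
d(3564) = (2+1) × (4+1) × (1+1) = 30

30 divisors


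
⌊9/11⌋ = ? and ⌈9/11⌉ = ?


9/11 = 0.8182
floor = 0
ceil = 1

floor = 0, ceil = 1


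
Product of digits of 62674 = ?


6 × 2 × 6 × 7 × 4 = 2016


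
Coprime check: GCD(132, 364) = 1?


Euclidean algorithm:
364 = 2 * 132 + 100
132 = 1 * 100 + 32
100 = 3 * 32 + 4
32 = 8 * 4 + 0
GCD(132, 364) = 4

No, not coprime (GCD = 4)


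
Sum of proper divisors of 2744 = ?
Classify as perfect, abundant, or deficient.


Proper divisors: 1, 2, 4, 7, 8, 14, 28, 49, 56, 98, 196, 343, 392, 686, 1372
Sum = 1 + 2 + 4 + 7 + 8 + 14 + 28 + 49 + 56 + 98 + 196 + 343 + 392 + 686 + 1372 = 3256
3256 > 2744 → abundant

s(2744) = 3256 (abundant)


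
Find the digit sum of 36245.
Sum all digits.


3 + 6 + 2 + 4 + 5 = 20


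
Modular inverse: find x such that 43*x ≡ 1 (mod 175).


Use the extended Euclidean algorithm on (175, 43); each row r = 175*s + 43*t:
r=175, s=1, t=0
r=43, s=0, t=1
q=4: r=3, s=1, t=-4   [175*(1) + 43*(-4) = 3]
q=14: r=1, s=-14, t=57   [175*(-14) + 43*(57) = 1]
q=3: r=0, s=43, t=-175   [175*(43) + 43*(-175) = 0]
GCD = 1 with t = 57, so 43*(57) ≡ 1 (mod 175)
Inverse = 57 mod 175 = 57
Check: 43 * 57 = 2451 ≡ 1 (mod 175)

43^(-1) ≡ 57 (mod 175)


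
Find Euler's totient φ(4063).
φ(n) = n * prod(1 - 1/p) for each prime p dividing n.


4063 = 17 × 239
Prime factors: 17, 239
φ(4063) = 4063 × (1-1/17) × (1-1/239)
= 4063 × 16/17 × 238/239 = 3808

φ(4063) = 3808


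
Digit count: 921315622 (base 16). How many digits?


921315622 in base 16 = 36EA2926
Number of digits = 8

8 digits (base 16)


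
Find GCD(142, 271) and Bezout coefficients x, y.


Tabular extended Euclidean (each row: r = 142*s + 271*t):
r=142, s=1, t=0
r=271, s=0, t=1
q=0: r=142, s=1, t=0   [142*(1) + 271*(0) = 142]
q=1: r=129, s=-1, t=1   [142*(-1) + 271*(1) = 129]
q=1: r=13, s=2, t=-1   [142*(2) + 271*(-1) = 13]
q=9: r=12, s=-19, t=10   [142*(-19) + 271*(10) = 12]
q=1: r=1, s=21, t=-11   [142*(21) + 271*(-11) = 1]
q=12: r=0, s=-271, t=142   [142*(-271) + 271*(142) = 0]
GCD = 1; from the row with r=1: x=21, y=-11
Check: 142*(21) + 271*(-11) = 2982 - 2981 = 1

GCD = 1, x = 21, y = -11


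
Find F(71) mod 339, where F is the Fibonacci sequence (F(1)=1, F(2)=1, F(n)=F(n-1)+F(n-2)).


F(k) mod 339 for k=1..71:
1, 1, 2, 3, 5, 8, 13, 21, 34, 55, 89, 144, 233, 38, 271, 309, 241, 211, 113, 324, 98, 83, 181, 264, 106, 31, 137, 168, 305, 134, 100, 234, 334, 229, 224, 114, 338, 113, 112, 225, 337, 223, 221, 105, 326, 92, 79, 171, 250, 82, 332, 75, 68, 143, 211, 15, 226, 241, 128, 30, 158, 188, 7, 195, 202, 58, 260, 318, 239, 218, 118
F(71) mod 339 = 118


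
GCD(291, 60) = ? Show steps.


291 = 4 * 60 + 51
60 = 1 * 51 + 9
51 = 5 * 9 + 6
9 = 1 * 6 + 3
6 = 2 * 3 + 0
GCD = 3


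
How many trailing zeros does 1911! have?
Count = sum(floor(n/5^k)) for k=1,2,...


floor(1911/5) = 382
floor(1911/25) = 76
floor(1911/125) = 15
floor(1911/625) = 3
Total = 476

476 trailing zeros


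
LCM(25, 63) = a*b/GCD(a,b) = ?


GCD(25, 63) = 1
LCM = 25*63/1 = 1575/1 = 1575

LCM = 1575


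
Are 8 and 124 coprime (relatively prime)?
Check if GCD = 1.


Euclidean algorithm:
124 = 15 * 8 + 4
8 = 2 * 4 + 0
GCD(8, 124) = 4

No, not coprime (GCD = 4)


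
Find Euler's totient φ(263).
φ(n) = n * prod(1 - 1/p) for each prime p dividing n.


263 = 263
Prime factors: 263
φ(263) = 263 × (1-1/263)
= 263 × 262/263 = 262

φ(263) = 262


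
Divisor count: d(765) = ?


765 = 3^2 × 5^1 × 17^1
d(765) = (2+1) × (1+1) × (1+1) = 12

12 divisors


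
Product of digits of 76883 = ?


7 × 6 × 8 × 8 × 3 = 8064


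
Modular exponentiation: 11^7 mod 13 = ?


11^1 mod 13 = 11
11^2 mod 13 = 4
11^3 mod 13 = 5
11^4 mod 13 = 3
11^5 mod 13 = 7
11^6 mod 13 = 12
11^7 mod 13 = 2


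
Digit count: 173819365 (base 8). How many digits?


173819365 in base 8 = 1227042745
Number of digits = 10

10 digits (base 8)


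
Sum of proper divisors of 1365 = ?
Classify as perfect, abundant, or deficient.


Proper divisors: 1, 3, 5, 7, 13, 15, 21, 35, 39, 65, 91, 105, 195, 273, 455
Sum = 1 + 3 + 5 + 7 + 13 + 15 + 21 + 35 + 39 + 65 + 91 + 105 + 195 + 273 + 455 = 1323
1323 < 1365 → deficient

s(1365) = 1323 (deficient)


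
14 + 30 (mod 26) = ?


14 + 30 = 44
44 mod 26 = 18


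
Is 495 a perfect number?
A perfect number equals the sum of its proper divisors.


Proper divisors of 495: 1, 3, 5, 9, 11, 15, 33, 45, 55, 99, 165
Sum = 1 + 3 + 5 + 9 + 11 + 15 + 33 + 45 + 55 + 99 + 165 = 441

No, 495 is not perfect (441 ≠ 495)


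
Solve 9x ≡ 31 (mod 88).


GCD(9, 88) = 1, unique solution
a^(-1) mod 88 = 49
x = 49 * 31 mod 88 = 23

x ≡ 23 (mod 88)


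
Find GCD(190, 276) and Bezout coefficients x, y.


Tabular extended Euclidean (each row: r = 190*s + 276*t):
r=190, s=1, t=0
r=276, s=0, t=1
q=0: r=190, s=1, t=0   [190*(1) + 276*(0) = 190]
q=1: r=86, s=-1, t=1   [190*(-1) + 276*(1) = 86]
q=2: r=18, s=3, t=-2   [190*(3) + 276*(-2) = 18]
q=4: r=14, s=-13, t=9   [190*(-13) + 276*(9) = 14]
q=1: r=4, s=16, t=-11   [190*(16) + 276*(-11) = 4]
q=3: r=2, s=-61, t=42   [190*(-61) + 276*(42) = 2]
q=2: r=0, s=138, t=-95   [190*(138) + 276*(-95) = 0]
GCD = 2; from the row with r=2: x=-61, y=42
Check: 190*(-61) + 276*(42) = -11590 + 11592 = 2

GCD = 2, x = -61, y = 42


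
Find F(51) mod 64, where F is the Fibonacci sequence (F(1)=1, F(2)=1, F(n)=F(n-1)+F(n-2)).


F(k) mod 64 for k=1..51:
1, 1, 2, 3, 5, 8, 13, 21, 34, 55, 25, 16, 41, 57, 34, 27, 61, 24, 21, 45, 2, 47, 49, 32, 17, 49, 2, 51, 53, 40, 29, 5, 34, 39, 9, 48, 57, 41, 34, 11, 45, 56, 37, 29, 2, 31, 33, 0, 33, 33, 2
F(51) mod 64 = 2
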